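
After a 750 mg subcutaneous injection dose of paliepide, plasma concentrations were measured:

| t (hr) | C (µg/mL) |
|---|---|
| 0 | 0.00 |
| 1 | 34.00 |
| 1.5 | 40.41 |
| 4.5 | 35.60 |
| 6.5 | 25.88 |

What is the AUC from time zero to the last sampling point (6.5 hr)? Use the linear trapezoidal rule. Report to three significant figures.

AUC = 211 µg/mL·hr

Trapezoidal AUC_0→6.5:
  [0→1]: (0.00+34.00)/2 × 1 = 17.0
  [1→1.5]: (34.00+40.41)/2 × 0.5 = 18.6025
  [1.5→4.5]: (40.41+35.60)/2 × 3 = 114.015
  [4.5→6.5]: (35.60+25.88)/2 × 2 = 61.48
  Sum = 211.0975 µg/mL·hr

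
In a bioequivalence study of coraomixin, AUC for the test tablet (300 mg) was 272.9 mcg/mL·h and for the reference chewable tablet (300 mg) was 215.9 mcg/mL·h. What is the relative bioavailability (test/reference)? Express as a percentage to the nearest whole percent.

F_rel = (AUC_test/D_test) / (AUC_ref/D_ref)
      = (272.9/300) / (215.9/300)
      = 0.909667 / 0.719667 = 1.2640 = 126.40%

F_rel = 126%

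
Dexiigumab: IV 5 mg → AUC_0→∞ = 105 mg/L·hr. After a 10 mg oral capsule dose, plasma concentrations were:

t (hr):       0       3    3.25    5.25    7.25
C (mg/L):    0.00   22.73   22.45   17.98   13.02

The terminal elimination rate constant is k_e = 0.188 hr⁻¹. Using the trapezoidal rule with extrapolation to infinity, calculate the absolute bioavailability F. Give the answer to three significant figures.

F = 0.859

Trapezoidal AUC_0→7.25 (oral capsule):
  [0→3]: (0.00+22.73)/2 × 3 = 34.095
  [3→3.25]: (22.73+22.45)/2 × 0.25 = 5.6475
  [3.25→5.25]: (22.45+17.98)/2 × 2 = 40.43
  [5.25→7.25]: (17.98+13.02)/2 × 2 = 31.0
  Sum = 111.1725 mg/L·hr
Tail: C_last/k_e = 13.02/0.188 = 69.255
AUC_0→∞ (oral capsule) = 111.1725 + 69.255 = 180.4275 mg/L·hr
F = (AUC_ev/D_ev)/(AUC_iv/D_iv) = (180.4275/10)/(105/5) = 18.04275/21 = 0.8592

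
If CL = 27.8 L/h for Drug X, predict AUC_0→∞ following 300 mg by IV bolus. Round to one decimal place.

AUC_0→∞ = Dose_iv / CL
        = 300 / 27.8 = 10.7914 mg/L·h

AUC = 10.8 mg/L·h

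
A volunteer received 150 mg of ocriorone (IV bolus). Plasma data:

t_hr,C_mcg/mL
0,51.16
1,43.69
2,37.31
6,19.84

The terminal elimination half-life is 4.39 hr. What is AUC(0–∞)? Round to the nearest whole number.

Trapezoidal AUC_0→6:
  [0→1]: (51.16+43.69)/2 × 1 = 47.425
  [1→2]: (43.69+37.31)/2 × 1 = 40.5
  [2→6]: (37.31+19.84)/2 × 4 = 114.3
  Sum = 202.225 mcg/mL·hr
k_e = ln2 / t½ = 0.693147 / 4.39 = 0.1579 hr^-1
Extrapolated tail: C_last / k_e = 19.84 / 0.1579 = 125.649
AUC_0→∞ = 202.225 + 125.649 = 327.874 mcg/mL·hr

AUC = 328 mcg/mL·hr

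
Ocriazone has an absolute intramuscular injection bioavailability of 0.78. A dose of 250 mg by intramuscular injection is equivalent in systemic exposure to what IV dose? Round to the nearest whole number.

D_iv = 195 mg

Systemic exposure from an extravascular dose = F × D_ev, so the equivalent IV dose is F × D_ev.
D_iv = F × D_ev = 0.78 × 250 = 195 mg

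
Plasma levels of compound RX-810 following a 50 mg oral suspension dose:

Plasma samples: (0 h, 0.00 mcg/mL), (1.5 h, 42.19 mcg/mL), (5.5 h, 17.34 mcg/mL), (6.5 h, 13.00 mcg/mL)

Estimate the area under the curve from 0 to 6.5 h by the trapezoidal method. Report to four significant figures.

Trapezoidal AUC_0→6.5:
  [0→1.5]: (0.00+42.19)/2 × 1.5 = 31.6425
  [1.5→5.5]: (42.19+17.34)/2 × 4 = 119.06
  [5.5→6.5]: (17.34+13.00)/2 × 1 = 15.17
  Sum = 165.8725 mcg/mL·h

AUC = 165.9 mcg/mL·h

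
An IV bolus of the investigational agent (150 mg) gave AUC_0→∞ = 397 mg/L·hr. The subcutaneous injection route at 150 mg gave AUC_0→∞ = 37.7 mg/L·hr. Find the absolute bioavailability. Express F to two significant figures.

F = 0.095

F = (AUC_ev / D_ev) / (AUC_iv / D_iv)
  = (37.7/150) / (397/150)
  = 0.251333 / 2.64667 = 0.0950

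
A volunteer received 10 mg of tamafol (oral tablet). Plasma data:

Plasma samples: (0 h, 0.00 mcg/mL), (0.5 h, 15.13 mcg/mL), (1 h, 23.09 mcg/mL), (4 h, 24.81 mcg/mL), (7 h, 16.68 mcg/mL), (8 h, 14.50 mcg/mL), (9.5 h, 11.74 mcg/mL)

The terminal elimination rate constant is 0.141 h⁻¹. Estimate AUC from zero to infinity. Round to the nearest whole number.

Trapezoidal AUC_0→9.5:
  [0→0.5]: (0.00+15.13)/2 × 0.5 = 3.7825
  [0.5→1]: (15.13+23.09)/2 × 0.5 = 9.555
  [1→4]: (23.09+24.81)/2 × 3 = 71.85
  [4→7]: (24.81+16.68)/2 × 3 = 62.235
  [7→8]: (16.68+14.50)/2 × 1 = 15.59
  [8→9.5]: (14.50+11.74)/2 × 1.5 = 19.68
  Sum = 182.6925 mcg/mL·h
Extrapolated tail: C_last / k_e = 11.74 / 0.141 = 83.262
AUC_0→∞ = 182.6925 + 83.262 = 265.9545 mcg/mL·h

AUC = 266 mcg/mL·h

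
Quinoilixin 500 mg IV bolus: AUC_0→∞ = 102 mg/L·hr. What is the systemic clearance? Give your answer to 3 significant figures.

CL = Dose_iv / AUC_0→∞
   = 500 / 102 = 4.90196 L/hr

CL = 4.90 L/hr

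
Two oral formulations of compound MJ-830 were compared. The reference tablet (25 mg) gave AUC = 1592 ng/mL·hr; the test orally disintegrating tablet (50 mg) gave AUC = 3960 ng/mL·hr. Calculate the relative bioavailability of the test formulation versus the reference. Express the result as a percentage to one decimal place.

F_rel = (AUC_test/D_test) / (AUC_ref/D_ref)
      = (3960/50) / (1592/25)
      = 79.2 / 63.68 = 1.2437 = 124.37%

F_rel = 124.4%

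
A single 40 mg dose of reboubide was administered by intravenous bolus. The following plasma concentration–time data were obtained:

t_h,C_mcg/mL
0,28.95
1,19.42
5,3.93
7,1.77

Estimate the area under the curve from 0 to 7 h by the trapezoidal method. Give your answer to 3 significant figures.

AUC = 76.6 mcg/mL·h

Trapezoidal AUC_0→7:
  [0→1]: (28.95+19.42)/2 × 1 = 24.185
  [1→5]: (19.42+3.93)/2 × 4 = 46.7
  [5→7]: (3.93+1.77)/2 × 2 = 5.7
  Sum = 76.585 mcg/mL·h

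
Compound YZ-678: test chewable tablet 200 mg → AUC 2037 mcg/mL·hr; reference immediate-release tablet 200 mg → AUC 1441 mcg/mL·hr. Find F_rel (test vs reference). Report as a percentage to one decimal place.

F_rel = (AUC_test/D_test) / (AUC_ref/D_ref)
      = (2037/200) / (1441/200)
      = 10.185 / 7.205 = 1.4136 = 141.36%

F_rel = 141.4%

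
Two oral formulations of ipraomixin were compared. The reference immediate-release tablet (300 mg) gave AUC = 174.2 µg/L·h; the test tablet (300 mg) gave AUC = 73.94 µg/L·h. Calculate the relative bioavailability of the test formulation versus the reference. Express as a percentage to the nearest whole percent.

F_rel = 42%

F_rel = (AUC_test/D_test) / (AUC_ref/D_ref)
      = (73.94/300) / (174.2/300)
      = 0.246467 / 0.580667 = 0.4245 = 42.45%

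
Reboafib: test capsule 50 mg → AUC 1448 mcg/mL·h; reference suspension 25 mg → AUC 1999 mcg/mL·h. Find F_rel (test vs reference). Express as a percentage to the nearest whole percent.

F_rel = 36%

F_rel = (AUC_test/D_test) / (AUC_ref/D_ref)
      = (1448/50) / (1999/25)
      = 28.96 / 79.96 = 0.3622 = 36.22%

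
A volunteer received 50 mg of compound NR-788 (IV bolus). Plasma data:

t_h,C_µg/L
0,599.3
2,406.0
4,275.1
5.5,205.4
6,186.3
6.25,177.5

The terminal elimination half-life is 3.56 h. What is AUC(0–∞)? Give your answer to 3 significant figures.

Trapezoidal AUC_0→6.25:
  [0→2]: (599.3+406.0)/2 × 2 = 1005.3
  [2→4]: (406.0+275.1)/2 × 2 = 681.1
  [4→5.5]: (275.1+205.4)/2 × 1.5 = 360.375
  [5.5→6]: (205.4+186.3)/2 × 0.5 = 97.925
  [6→6.25]: (186.3+177.5)/2 × 0.25 = 45.475
  Sum = 2190.175 µg/L·h
k_e = ln2 / t½ = 0.693147 / 3.56 = 0.1947 h^-1
Extrapolated tail: C_last / k_e = 177.5 / 0.1947 = 911.659
AUC_0→∞ = 2190.175 + 911.659 = 3101.834 µg/L·h

AUC = 3100 µg/L·h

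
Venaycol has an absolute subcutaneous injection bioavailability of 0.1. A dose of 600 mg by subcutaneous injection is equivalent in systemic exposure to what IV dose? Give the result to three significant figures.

D_iv = 60.0 mg

Systemic exposure from an extravascular dose = F × D_ev, so the equivalent IV dose is F × D_ev.
D_iv = F × D_ev = 0.1 × 600 = 60 mg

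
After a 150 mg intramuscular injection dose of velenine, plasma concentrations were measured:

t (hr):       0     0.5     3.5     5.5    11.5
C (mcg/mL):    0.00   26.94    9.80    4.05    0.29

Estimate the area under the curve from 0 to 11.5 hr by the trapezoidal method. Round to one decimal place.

AUC = 88.7 mcg/mL·hr

Trapezoidal AUC_0→11.5:
  [0→0.5]: (0.00+26.94)/2 × 0.5 = 6.735
  [0.5→3.5]: (26.94+9.80)/2 × 3 = 55.11
  [3.5→5.5]: (9.80+4.05)/2 × 2 = 13.85
  [5.5→11.5]: (4.05+0.29)/2 × 6 = 13.02
  Sum = 88.715 mcg/mL·hr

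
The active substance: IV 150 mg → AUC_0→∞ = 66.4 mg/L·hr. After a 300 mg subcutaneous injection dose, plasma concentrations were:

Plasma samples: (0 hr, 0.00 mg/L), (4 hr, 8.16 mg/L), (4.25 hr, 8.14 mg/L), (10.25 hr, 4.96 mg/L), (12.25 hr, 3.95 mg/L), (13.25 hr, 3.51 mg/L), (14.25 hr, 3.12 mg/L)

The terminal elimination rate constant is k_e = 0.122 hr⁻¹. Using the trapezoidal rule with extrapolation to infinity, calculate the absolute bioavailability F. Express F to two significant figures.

F = 0.75

Trapezoidal AUC_0→14.25 (subcutaneous injection):
  [0→4]: (0.00+8.16)/2 × 4 = 16.32
  [4→4.25]: (8.16+8.14)/2 × 0.25 = 2.0375
  [4.25→10.25]: (8.14+4.96)/2 × 6 = 39.3
  [10.25→12.25]: (4.96+3.95)/2 × 2 = 8.91
  [12.25→13.25]: (3.95+3.51)/2 × 1 = 3.73
  [13.25→14.25]: (3.51+3.12)/2 × 1 = 3.315
  Sum = 73.6125 mg/L·hr
Tail: C_last/k_e = 3.12/0.122 = 25.574
AUC_0→∞ (subcutaneous injection) = 73.6125 + 25.574 = 99.1865 mg/L·hr
F = (AUC_ev/D_ev)/(AUC_iv/D_iv) = (99.1865/300)/(66.4/150) = 0.330622/0.442667 = 0.7469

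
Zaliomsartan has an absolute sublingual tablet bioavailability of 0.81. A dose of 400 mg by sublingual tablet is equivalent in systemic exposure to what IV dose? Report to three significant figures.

Systemic exposure from an extravascular dose = F × D_ev, so the equivalent IV dose is F × D_ev.
D_iv = F × D_ev = 0.81 × 400 = 324 mg

D_iv = 324 mg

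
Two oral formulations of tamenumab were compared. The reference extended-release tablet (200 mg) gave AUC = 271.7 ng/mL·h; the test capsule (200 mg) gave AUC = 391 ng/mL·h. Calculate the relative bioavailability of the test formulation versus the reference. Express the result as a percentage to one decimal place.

F_rel = 143.9%

F_rel = (AUC_test/D_test) / (AUC_ref/D_ref)
      = (391/200) / (271.7/200)
      = 1.955 / 1.3585 = 1.4391 = 143.91%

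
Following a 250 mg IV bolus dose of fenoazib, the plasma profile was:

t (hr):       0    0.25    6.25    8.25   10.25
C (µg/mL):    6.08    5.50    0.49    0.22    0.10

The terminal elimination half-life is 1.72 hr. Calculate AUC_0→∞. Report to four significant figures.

Trapezoidal AUC_0→10.25:
  [0→0.25]: (6.08+5.50)/2 × 0.25 = 1.4475
  [0.25→6.25]: (5.50+0.49)/2 × 6 = 17.97
  [6.25→8.25]: (0.49+0.22)/2 × 2 = 0.71
  [8.25→10.25]: (0.22+0.10)/2 × 2 = 0.32
  Sum = 20.4475 µg/mL·hr
k_e = ln2 / t½ = 0.693147 / 1.72 = 0.4030 hr^-1
Extrapolated tail: C_last / k_e = 0.10 / 0.403 = 0.248
AUC_0→∞ = 20.4475 + 0.248 = 20.6955 µg/mL·hr

AUC = 20.70 µg/mL·hr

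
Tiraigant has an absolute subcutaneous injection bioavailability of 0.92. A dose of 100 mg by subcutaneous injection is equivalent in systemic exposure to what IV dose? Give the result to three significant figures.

Systemic exposure from an extravascular dose = F × D_ev, so the equivalent IV dose is F × D_ev.
D_iv = F × D_ev = 0.92 × 100 = 92 mg

D_iv = 92.0 mg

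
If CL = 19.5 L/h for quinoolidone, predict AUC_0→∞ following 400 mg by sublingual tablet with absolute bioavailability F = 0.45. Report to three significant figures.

AUC = 9.23 mg/L·h

AUC_0→∞ = F × Dose / CL
        = 0.45 × 400 / 19.5 = 9.23077 mg/L·h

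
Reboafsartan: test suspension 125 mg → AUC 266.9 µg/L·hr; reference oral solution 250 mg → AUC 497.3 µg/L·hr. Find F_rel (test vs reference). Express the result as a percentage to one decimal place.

F_rel = (AUC_test/D_test) / (AUC_ref/D_ref)
      = (266.9/125) / (497.3/250)
      = 2.1352 / 1.9892 = 1.0734 = 107.34%

F_rel = 107.3%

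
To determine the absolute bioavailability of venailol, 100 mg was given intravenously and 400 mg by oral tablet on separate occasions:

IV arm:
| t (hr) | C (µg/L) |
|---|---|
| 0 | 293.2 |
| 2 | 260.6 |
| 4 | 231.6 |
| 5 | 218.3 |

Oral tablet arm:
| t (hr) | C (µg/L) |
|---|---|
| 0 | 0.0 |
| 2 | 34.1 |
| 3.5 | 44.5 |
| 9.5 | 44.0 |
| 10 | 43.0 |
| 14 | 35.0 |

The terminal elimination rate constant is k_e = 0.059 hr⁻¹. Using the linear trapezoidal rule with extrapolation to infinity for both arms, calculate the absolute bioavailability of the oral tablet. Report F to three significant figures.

F = 0.0568

Trapezoidal AUC_0→5 (IV):
  [0→2]: (293.2+260.6)/2 × 2 = 553.8
  [2→4]: (260.6+231.6)/2 × 2 = 492.2
  [4→5]: (231.6+218.3)/2 × 1 = 224.95
  Sum = 1270.95 µg/L·hr
IV tail: 218.3/0.059 = 3700.000; AUC_iv,0→∞ = 1270.95 + 3700.000 = 4970.95 µg/L·hr
Trapezoidal AUC_0→14 (oral tablet):
  [0→2]: (0.0+34.1)/2 × 2 = 34.1
  [2→3.5]: (34.1+44.5)/2 × 1.5 = 58.95
  [3.5→9.5]: (44.5+44.0)/2 × 6 = 265.5
  [9.5→10]: (44.0+43.0)/2 × 0.5 = 21.75
  [10→14]: (43.0+35.0)/2 × 4 = 156.0
  Sum = 536.3 µg/L·hr
oral tablet tail: 35.0/0.059 = 593.220; AUC_ev,0→∞ = 536.3 + 593.220 = 1129.52 µg/L·hr
F = (AUC_ev/D_ev)/(AUC_iv/D_iv) = (1129.52/400)/(4970.95/100) = 2.8238/49.7095 = 0.0568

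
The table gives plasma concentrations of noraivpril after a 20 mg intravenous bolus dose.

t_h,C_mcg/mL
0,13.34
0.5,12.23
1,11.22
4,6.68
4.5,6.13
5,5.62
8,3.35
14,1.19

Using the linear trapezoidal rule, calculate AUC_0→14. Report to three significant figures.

AUC = 72.3 mcg/mL·h

Trapezoidal AUC_0→14:
  [0→0.5]: (13.34+12.23)/2 × 0.5 = 6.3925
  [0.5→1]: (12.23+11.22)/2 × 0.5 = 5.8625
  [1→4]: (11.22+6.68)/2 × 3 = 26.85
  [4→4.5]: (6.68+6.13)/2 × 0.5 = 3.2025
  [4.5→5]: (6.13+5.62)/2 × 0.5 = 2.9375
  [5→8]: (5.62+3.35)/2 × 3 = 13.455
  [8→14]: (3.35+1.19)/2 × 6 = 13.62
  Sum = 72.32 mcg/mL·h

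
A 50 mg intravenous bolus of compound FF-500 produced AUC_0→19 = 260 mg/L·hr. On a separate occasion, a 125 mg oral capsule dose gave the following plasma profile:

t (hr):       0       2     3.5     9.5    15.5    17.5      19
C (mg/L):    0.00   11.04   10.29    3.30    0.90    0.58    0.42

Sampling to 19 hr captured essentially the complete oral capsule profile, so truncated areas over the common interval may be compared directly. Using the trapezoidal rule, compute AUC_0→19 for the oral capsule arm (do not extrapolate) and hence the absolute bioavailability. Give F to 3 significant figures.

F = 0.127

Trapezoidal AUC_0→19 (oral capsule):
  [0→2]: (0.00+11.04)/2 × 2 = 11.04
  [2→3.5]: (11.04+10.29)/2 × 1.5 = 15.9975
  [3.5→9.5]: (10.29+3.30)/2 × 6 = 40.77
  [9.5→15.5]: (3.30+0.90)/2 × 6 = 12.6
  [15.5→17.5]: (0.90+0.58)/2 × 2 = 1.48
  [17.5→19]: (0.58+0.42)/2 × 1.5 = 0.75
  Sum = 82.6375 mg/L·hr
F = (AUC_ev/D_ev)/(AUC_iv/D_iv) = (82.6375/125)/(260/50) = 0.6611/5.2 = 0.1271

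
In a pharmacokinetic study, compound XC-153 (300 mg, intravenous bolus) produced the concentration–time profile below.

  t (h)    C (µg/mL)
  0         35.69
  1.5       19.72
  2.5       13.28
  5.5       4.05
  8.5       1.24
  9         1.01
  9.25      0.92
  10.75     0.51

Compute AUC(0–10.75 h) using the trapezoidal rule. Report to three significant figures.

Trapezoidal AUC_0→10.75:
  [0→1.5]: (35.69+19.72)/2 × 1.5 = 41.5575
  [1.5→2.5]: (19.72+13.28)/2 × 1 = 16.5
  [2.5→5.5]: (13.28+4.05)/2 × 3 = 25.995
  [5.5→8.5]: (4.05+1.24)/2 × 3 = 7.935
  [8.5→9]: (1.24+1.01)/2 × 0.5 = 0.5625
  [9→9.25]: (1.01+0.92)/2 × 0.25 = 0.24125
  [9.25→10.75]: (0.92+0.51)/2 × 1.5 = 1.0725
  Sum = 93.86375 µg/mL·h

AUC = 93.9 µg/mL·h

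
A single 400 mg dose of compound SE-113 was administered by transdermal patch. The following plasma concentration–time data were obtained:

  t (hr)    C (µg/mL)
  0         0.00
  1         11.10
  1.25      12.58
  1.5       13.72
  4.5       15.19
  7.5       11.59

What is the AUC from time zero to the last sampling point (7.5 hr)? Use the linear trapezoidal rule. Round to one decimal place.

Trapezoidal AUC_0→7.5:
  [0→1]: (0.00+11.10)/2 × 1 = 5.55
  [1→1.25]: (11.10+12.58)/2 × 0.25 = 2.96
  [1.25→1.5]: (12.58+13.72)/2 × 0.25 = 3.2875
  [1.5→4.5]: (13.72+15.19)/2 × 3 = 43.365
  [4.5→7.5]: (15.19+11.59)/2 × 3 = 40.17
  Sum = 95.3325 µg/mL·hr

AUC = 95.3 µg/mL·hr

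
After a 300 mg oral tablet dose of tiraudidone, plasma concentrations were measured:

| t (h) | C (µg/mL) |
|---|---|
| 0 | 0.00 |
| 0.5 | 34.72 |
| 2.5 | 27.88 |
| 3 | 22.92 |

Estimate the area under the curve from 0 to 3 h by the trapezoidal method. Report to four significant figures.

AUC = 83.98 µg/mL·h

Trapezoidal AUC_0→3:
  [0→0.5]: (0.00+34.72)/2 × 0.5 = 8.68
  [0.5→2.5]: (34.72+27.88)/2 × 2 = 62.6
  [2.5→3]: (27.88+22.92)/2 × 0.5 = 12.7
  Sum = 83.98 µg/mL·h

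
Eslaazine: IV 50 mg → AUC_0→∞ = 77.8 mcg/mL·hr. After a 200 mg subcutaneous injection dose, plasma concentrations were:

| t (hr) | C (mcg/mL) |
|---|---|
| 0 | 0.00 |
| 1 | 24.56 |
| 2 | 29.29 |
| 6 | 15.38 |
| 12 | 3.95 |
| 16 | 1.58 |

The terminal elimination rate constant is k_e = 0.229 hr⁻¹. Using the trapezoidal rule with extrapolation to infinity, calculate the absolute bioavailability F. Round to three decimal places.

F = 0.657

Trapezoidal AUC_0→16 (subcutaneous injection):
  [0→1]: (0.00+24.56)/2 × 1 = 12.28
  [1→2]: (24.56+29.29)/2 × 1 = 26.925
  [2→6]: (29.29+15.38)/2 × 4 = 89.34
  [6→12]: (15.38+3.95)/2 × 6 = 57.99
  [12→16]: (3.95+1.58)/2 × 4 = 11.06
  Sum = 197.595 mcg/mL·hr
Tail: C_last/k_e = 1.58/0.229 = 6.900
AUC_0→∞ (subcutaneous injection) = 197.595 + 6.900 = 204.495 mcg/mL·hr
F = (AUC_ev/D_ev)/(AUC_iv/D_iv) = (204.495/200)/(77.8/50) = 1.022475/1.556 = 0.6571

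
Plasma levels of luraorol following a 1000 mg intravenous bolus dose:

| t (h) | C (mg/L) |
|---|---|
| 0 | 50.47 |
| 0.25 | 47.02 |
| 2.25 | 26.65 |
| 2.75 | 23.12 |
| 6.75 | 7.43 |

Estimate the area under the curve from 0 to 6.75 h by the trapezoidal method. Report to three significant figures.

Trapezoidal AUC_0→6.75:
  [0→0.25]: (50.47+47.02)/2 × 0.25 = 12.18625
  [0.25→2.25]: (47.02+26.65)/2 × 2 = 73.67
  [2.25→2.75]: (26.65+23.12)/2 × 0.5 = 12.4425
  [2.75→6.75]: (23.12+7.43)/2 × 4 = 61.1
  Sum = 159.39875 mg/L·h

AUC = 159 mg/L·h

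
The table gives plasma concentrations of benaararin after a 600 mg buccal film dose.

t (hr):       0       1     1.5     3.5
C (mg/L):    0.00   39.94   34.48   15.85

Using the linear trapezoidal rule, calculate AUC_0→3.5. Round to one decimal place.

AUC = 88.9 mg/L·hr

Trapezoidal AUC_0→3.5:
  [0→1]: (0.00+39.94)/2 × 1 = 19.97
  [1→1.5]: (39.94+34.48)/2 × 0.5 = 18.605
  [1.5→3.5]: (34.48+15.85)/2 × 2 = 50.33
  Sum = 88.905 mg/L·hr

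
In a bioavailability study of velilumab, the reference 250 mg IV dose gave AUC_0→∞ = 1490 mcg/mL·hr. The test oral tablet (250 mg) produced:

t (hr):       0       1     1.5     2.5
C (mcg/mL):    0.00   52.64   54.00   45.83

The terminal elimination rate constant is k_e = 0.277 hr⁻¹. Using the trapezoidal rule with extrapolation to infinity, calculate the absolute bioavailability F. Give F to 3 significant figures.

F = 0.180

Trapezoidal AUC_0→2.5 (oral tablet):
  [0→1]: (0.00+52.64)/2 × 1 = 26.32
  [1→1.5]: (52.64+54.00)/2 × 0.5 = 26.66
  [1.5→2.5]: (54.00+45.83)/2 × 1 = 49.915
  Sum = 102.895 mcg/mL·hr
Tail: C_last/k_e = 45.83/0.277 = 165.451
AUC_0→∞ (oral tablet) = 102.895 + 165.451 = 268.346 mcg/mL·hr
F = (AUC_ev/D_ev)/(AUC_iv/D_iv) = (268.346/250)/(1490/250) = 1.073384/5.96 = 0.1801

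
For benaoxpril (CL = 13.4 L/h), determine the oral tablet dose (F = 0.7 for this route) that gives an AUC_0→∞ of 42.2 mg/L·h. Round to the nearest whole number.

Dose = CL × AUC_0→∞ / F
     = 13.4 × 42.2 / 0.7 = 807.829 mg

Dose = 808 mg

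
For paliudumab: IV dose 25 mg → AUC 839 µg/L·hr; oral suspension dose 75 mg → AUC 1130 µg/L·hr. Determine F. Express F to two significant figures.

F = 0.45

F = (AUC_ev / D_ev) / (AUC_iv / D_iv)
  = (1130/75) / (839/25)
  = 15.0667 / 33.56 = 0.4489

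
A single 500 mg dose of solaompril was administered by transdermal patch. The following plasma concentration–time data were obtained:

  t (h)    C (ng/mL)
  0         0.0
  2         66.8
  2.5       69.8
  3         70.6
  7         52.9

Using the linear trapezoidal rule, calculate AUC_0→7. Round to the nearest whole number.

Trapezoidal AUC_0→7:
  [0→2]: (0.0+66.8)/2 × 2 = 66.8
  [2→2.5]: (66.8+69.8)/2 × 0.5 = 34.15
  [2.5→3]: (69.8+70.6)/2 × 0.5 = 35.1
  [3→7]: (70.6+52.9)/2 × 4 = 247.0
  Sum = 383.05 ng/mL·h

AUC = 383 ng/mL·h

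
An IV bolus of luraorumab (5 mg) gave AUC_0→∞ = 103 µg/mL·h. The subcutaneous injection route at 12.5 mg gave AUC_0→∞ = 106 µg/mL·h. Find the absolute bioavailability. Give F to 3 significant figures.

F = (AUC_ev / D_ev) / (AUC_iv / D_iv)
  = (106/12.5) / (103/5)
  = 8.48 / 20.6 = 0.4117

F = 0.412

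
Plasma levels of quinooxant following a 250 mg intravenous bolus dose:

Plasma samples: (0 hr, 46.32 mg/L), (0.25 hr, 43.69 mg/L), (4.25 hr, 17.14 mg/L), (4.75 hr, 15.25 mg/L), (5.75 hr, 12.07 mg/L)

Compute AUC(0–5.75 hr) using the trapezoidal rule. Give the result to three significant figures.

AUC = 155 mg/L·hr

Trapezoidal AUC_0→5.75:
  [0→0.25]: (46.32+43.69)/2 × 0.25 = 11.25125
  [0.25→4.25]: (43.69+17.14)/2 × 4 = 121.66
  [4.25→4.75]: (17.14+15.25)/2 × 0.5 = 8.0975
  [4.75→5.75]: (15.25+12.07)/2 × 1 = 13.66
  Sum = 154.66875 mg/L·hr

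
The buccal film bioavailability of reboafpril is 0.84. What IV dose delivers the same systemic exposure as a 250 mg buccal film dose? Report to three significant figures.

Systemic exposure from an extravascular dose = F × D_ev, so the equivalent IV dose is F × D_ev.
D_iv = F × D_ev = 0.84 × 250 = 210 mg

D_iv = 210 mg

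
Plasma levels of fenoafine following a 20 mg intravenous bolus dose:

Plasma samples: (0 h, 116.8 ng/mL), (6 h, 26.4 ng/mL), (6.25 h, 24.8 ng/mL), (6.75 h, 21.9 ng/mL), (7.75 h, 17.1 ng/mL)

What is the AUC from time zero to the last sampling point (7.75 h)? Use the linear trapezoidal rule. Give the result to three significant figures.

AUC = 467 ng/mL·h

Trapezoidal AUC_0→7.75:
  [0→6]: (116.8+26.4)/2 × 6 = 429.6
  [6→6.25]: (26.4+24.8)/2 × 0.25 = 6.4
  [6.25→6.75]: (24.8+21.9)/2 × 0.5 = 11.675
  [6.75→7.75]: (21.9+17.1)/2 × 1 = 19.5
  Sum = 467.175 ng/mL·h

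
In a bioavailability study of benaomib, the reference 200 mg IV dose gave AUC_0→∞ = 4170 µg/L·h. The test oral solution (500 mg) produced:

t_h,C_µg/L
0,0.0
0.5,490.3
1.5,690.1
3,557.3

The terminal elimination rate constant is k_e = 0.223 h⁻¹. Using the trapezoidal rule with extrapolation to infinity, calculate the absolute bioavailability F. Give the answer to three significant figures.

F = 0.398

Trapezoidal AUC_0→3 (oral solution):
  [0→0.5]: (0.0+490.3)/2 × 0.5 = 122.575
  [0.5→1.5]: (490.3+690.1)/2 × 1 = 590.2
  [1.5→3]: (690.1+557.3)/2 × 1.5 = 935.55
  Sum = 1648.325 µg/L·h
Tail: C_last/k_e = 557.3/0.223 = 2499.103
AUC_0→∞ (oral solution) = 1648.325 + 2499.103 = 4147.428 µg/L·h
F = (AUC_ev/D_ev)/(AUC_iv/D_iv) = (4147.428/500)/(4170/200) = 8.294856/20.85 = 0.3978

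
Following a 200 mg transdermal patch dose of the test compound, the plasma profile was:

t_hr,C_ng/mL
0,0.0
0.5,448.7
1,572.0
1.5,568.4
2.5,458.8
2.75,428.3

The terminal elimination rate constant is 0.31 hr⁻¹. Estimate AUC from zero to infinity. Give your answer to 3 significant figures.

Trapezoidal AUC_0→2.75:
  [0→0.5]: (0.0+448.7)/2 × 0.5 = 112.175
  [0.5→1]: (448.7+572.0)/2 × 0.5 = 255.175
  [1→1.5]: (572.0+568.4)/2 × 0.5 = 285.1
  [1.5→2.5]: (568.4+458.8)/2 × 1 = 513.6
  [2.5→2.75]: (458.8+428.3)/2 × 0.25 = 110.8875
  Sum = 1276.9375 ng/mL·hr
Extrapolated tail: C_last / k_e = 428.3 / 0.31 = 1381.613
AUC_0→∞ = 1276.9375 + 1381.613 = 2658.5505 ng/mL·hr

AUC = 2660 ng/mL·hr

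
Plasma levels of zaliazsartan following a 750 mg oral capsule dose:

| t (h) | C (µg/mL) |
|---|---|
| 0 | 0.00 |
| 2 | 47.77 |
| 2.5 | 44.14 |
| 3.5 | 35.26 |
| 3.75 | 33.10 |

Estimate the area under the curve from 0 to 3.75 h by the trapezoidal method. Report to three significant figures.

Trapezoidal AUC_0→3.75:
  [0→2]: (0.00+47.77)/2 × 2 = 47.77
  [2→2.5]: (47.77+44.14)/2 × 0.5 = 22.9775
  [2.5→3.5]: (44.14+35.26)/2 × 1 = 39.7
  [3.5→3.75]: (35.26+33.10)/2 × 0.25 = 8.545
  Sum = 118.9925 µg/mL·h

AUC = 119 µg/mL·h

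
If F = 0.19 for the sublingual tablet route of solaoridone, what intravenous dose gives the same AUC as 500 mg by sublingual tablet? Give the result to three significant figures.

D_iv = 95.0 mg

Systemic exposure from an extravascular dose = F × D_ev, so the equivalent IV dose is F × D_ev.
D_iv = F × D_ev = 0.19 × 500 = 95 mg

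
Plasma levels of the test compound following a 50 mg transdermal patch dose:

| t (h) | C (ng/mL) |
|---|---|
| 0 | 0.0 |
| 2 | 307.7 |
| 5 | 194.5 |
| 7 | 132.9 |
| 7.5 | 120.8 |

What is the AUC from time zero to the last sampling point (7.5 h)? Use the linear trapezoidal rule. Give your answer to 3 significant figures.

Trapezoidal AUC_0→7.5:
  [0→2]: (0.0+307.7)/2 × 2 = 307.7
  [2→5]: (307.7+194.5)/2 × 3 = 753.3
  [5→7]: (194.5+132.9)/2 × 2 = 327.4
  [7→7.5]: (132.9+120.8)/2 × 0.5 = 63.425
  Sum = 1451.825 ng/mL·h

AUC = 1450 ng/mL·h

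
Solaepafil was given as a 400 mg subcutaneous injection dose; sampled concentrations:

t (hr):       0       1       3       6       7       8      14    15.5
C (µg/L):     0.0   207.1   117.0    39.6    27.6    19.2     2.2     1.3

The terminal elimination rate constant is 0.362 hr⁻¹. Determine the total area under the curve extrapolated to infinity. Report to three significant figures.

AUC = 790 µg/L·hr

Trapezoidal AUC_0→15.5:
  [0→1]: (0.0+207.1)/2 × 1 = 103.55
  [1→3]: (207.1+117.0)/2 × 2 = 324.1
  [3→6]: (117.0+39.6)/2 × 3 = 234.9
  [6→7]: (39.6+27.6)/2 × 1 = 33.6
  [7→8]: (27.6+19.2)/2 × 1 = 23.4
  [8→14]: (19.2+2.2)/2 × 6 = 64.2
  [14→15.5]: (2.2+1.3)/2 × 1.5 = 2.625
  Sum = 786.375 µg/L·hr
Extrapolated tail: C_last / k_e = 1.3 / 0.362 = 3.591
AUC_0→∞ = 786.375 + 3.591 = 789.966 µg/L·hr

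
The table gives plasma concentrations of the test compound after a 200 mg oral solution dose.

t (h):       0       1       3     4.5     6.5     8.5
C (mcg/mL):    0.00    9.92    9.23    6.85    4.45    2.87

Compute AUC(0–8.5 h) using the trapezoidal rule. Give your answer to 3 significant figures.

Trapezoidal AUC_0→8.5:
  [0→1]: (0.00+9.92)/2 × 1 = 4.96
  [1→3]: (9.92+9.23)/2 × 2 = 19.15
  [3→4.5]: (9.23+6.85)/2 × 1.5 = 12.06
  [4.5→6.5]: (6.85+4.45)/2 × 2 = 11.3
  [6.5→8.5]: (4.45+2.87)/2 × 2 = 7.32
  Sum = 54.79 mcg/mL·h

AUC = 54.8 mcg/mL·h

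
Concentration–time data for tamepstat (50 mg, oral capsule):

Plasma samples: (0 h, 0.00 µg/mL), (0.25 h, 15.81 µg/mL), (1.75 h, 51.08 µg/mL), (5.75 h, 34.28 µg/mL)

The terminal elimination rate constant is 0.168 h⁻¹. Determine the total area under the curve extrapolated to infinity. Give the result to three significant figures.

AUC = 427 µg/mL·h

Trapezoidal AUC_0→5.75:
  [0→0.25]: (0.00+15.81)/2 × 0.25 = 1.97625
  [0.25→1.75]: (15.81+51.08)/2 × 1.5 = 50.1675
  [1.75→5.75]: (51.08+34.28)/2 × 4 = 170.72
  Sum = 222.86375 µg/mL·h
Extrapolated tail: C_last / k_e = 34.28 / 0.168 = 204.048
AUC_0→∞ = 222.86375 + 204.048 = 426.91175 µg/mL·h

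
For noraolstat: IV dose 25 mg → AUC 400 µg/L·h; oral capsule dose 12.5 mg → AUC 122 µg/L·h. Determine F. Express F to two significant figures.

F = 0.61

F = (AUC_ev / D_ev) / (AUC_iv / D_iv)
  = (122/12.5) / (400/25)
  = 9.76 / 16 = 0.6100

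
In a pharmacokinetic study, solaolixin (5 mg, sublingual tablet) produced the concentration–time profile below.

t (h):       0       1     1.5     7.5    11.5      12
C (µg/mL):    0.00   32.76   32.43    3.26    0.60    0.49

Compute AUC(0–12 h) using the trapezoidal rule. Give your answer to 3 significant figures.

AUC = 148 µg/mL·h

Trapezoidal AUC_0→12:
  [0→1]: (0.00+32.76)/2 × 1 = 16.38
  [1→1.5]: (32.76+32.43)/2 × 0.5 = 16.2975
  [1.5→7.5]: (32.43+3.26)/2 × 6 = 107.07
  [7.5→11.5]: (3.26+0.60)/2 × 4 = 7.72
  [11.5→12]: (0.60+0.49)/2 × 0.5 = 0.2725
  Sum = 147.74 µg/mL·h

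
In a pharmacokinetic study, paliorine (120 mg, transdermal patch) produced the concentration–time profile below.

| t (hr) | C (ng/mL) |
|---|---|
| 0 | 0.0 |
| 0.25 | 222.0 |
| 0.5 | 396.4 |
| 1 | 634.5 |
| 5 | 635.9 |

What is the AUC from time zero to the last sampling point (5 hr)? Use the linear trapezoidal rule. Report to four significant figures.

Trapezoidal AUC_0→5:
  [0→0.25]: (0.0+222.0)/2 × 0.25 = 27.75
  [0.25→0.5]: (222.0+396.4)/2 × 0.25 = 77.3
  [0.5→1]: (396.4+634.5)/2 × 0.5 = 257.725
  [1→5]: (634.5+635.9)/2 × 4 = 2540.8
  Sum = 2903.575 ng/mL·hr

AUC = 2904 ng/mL·hr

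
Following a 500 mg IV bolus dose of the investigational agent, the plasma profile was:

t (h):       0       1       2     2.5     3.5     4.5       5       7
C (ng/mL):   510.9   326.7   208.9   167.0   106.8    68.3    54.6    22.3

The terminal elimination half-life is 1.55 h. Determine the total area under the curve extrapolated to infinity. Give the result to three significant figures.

Trapezoidal AUC_0→7:
  [0→1]: (510.9+326.7)/2 × 1 = 418.8
  [1→2]: (326.7+208.9)/2 × 1 = 267.8
  [2→2.5]: (208.9+167.0)/2 × 0.5 = 93.975
  [2.5→3.5]: (167.0+106.8)/2 × 1 = 136.9
  [3.5→4.5]: (106.8+68.3)/2 × 1 = 87.55
  [4.5→5]: (68.3+54.6)/2 × 0.5 = 30.725
  [5→7]: (54.6+22.3)/2 × 2 = 76.9
  Sum = 1112.65 ng/mL·h
k_e = ln2 / t½ = 0.693147 / 1.55 = 0.4472 h^-1
Extrapolated tail: C_last / k_e = 22.3 / 0.4472 = 49.866
AUC_0→∞ = 1112.65 + 49.866 = 1162.516 ng/mL·h

AUC = 1160 ng/mL·h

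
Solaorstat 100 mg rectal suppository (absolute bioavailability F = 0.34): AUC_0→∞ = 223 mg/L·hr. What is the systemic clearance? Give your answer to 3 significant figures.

CL = 0.152 L/hr

CL = F × Dose / AUC_0→∞
   = 0.34 × 100 / 223 = 0.152466 L/hr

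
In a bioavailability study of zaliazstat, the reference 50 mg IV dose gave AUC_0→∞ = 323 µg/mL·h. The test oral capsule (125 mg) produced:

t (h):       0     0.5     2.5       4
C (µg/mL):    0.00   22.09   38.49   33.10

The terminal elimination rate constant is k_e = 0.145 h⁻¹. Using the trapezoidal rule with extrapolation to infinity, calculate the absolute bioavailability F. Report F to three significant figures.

F = 0.431

Trapezoidal AUC_0→4 (oral capsule):
  [0→0.5]: (0.00+22.09)/2 × 0.5 = 5.5225
  [0.5→2.5]: (22.09+38.49)/2 × 2 = 60.58
  [2.5→4]: (38.49+33.10)/2 × 1.5 = 53.6925
  Sum = 119.795 µg/mL·h
Tail: C_last/k_e = 33.10/0.145 = 228.276
AUC_0→∞ (oral capsule) = 119.795 + 228.276 = 348.071 µg/mL·h
F = (AUC_ev/D_ev)/(AUC_iv/D_iv) = (348.071/125)/(323/50) = 2.784568/6.46 = 0.4310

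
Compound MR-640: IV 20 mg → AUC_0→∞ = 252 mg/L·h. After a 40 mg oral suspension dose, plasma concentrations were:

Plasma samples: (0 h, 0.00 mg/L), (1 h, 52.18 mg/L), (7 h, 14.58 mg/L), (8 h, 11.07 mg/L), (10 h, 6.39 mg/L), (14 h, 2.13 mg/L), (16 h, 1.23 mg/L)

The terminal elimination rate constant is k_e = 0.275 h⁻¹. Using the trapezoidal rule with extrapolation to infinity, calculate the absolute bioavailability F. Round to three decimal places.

F = 0.559

Trapezoidal AUC_0→16 (oral suspension):
  [0→1]: (0.00+52.18)/2 × 1 = 26.09
  [1→7]: (52.18+14.58)/2 × 6 = 200.28
  [7→8]: (14.58+11.07)/2 × 1 = 12.825
  [8→10]: (11.07+6.39)/2 × 2 = 17.46
  [10→14]: (6.39+2.13)/2 × 4 = 17.04
  [14→16]: (2.13+1.23)/2 × 2 = 3.36
  Sum = 277.055 mg/L·h
Tail: C_last/k_e = 1.23/0.275 = 4.473
AUC_0→∞ (oral suspension) = 277.055 + 4.473 = 281.528 mg/L·h
F = (AUC_ev/D_ev)/(AUC_iv/D_iv) = (281.528/40)/(252/20) = 7.0382/12.6 = 0.5586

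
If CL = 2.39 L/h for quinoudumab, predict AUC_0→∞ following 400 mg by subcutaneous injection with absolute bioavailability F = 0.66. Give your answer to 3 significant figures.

AUC = 110 mg/L·h

AUC_0→∞ = F × Dose / CL
        = 0.66 × 400 / 2.39 = 110.46 mg/L·h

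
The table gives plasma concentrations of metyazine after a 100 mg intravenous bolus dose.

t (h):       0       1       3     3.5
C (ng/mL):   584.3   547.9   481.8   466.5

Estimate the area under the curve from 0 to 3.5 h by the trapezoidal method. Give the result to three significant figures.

Trapezoidal AUC_0→3.5:
  [0→1]: (584.3+547.9)/2 × 1 = 566.1
  [1→3]: (547.9+481.8)/2 × 2 = 1029.7
  [3→3.5]: (481.8+466.5)/2 × 0.5 = 237.075
  Sum = 1832.875 ng/mL·h

AUC = 1830 ng/mL·h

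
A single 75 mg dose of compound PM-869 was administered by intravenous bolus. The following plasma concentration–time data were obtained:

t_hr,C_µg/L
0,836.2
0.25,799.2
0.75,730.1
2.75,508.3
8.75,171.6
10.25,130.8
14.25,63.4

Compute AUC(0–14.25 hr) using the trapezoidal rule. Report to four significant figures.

AUC = 4480 µg/L·hr

Trapezoidal AUC_0→14.25:
  [0→0.25]: (836.2+799.2)/2 × 0.25 = 204.425
  [0.25→0.75]: (799.2+730.1)/2 × 0.5 = 382.325
  [0.75→2.75]: (730.1+508.3)/2 × 2 = 1238.4
  [2.75→8.75]: (508.3+171.6)/2 × 6 = 2039.7
  [8.75→10.25]: (171.6+130.8)/2 × 1.5 = 226.8
  [10.25→14.25]: (130.8+63.4)/2 × 4 = 388.4
  Sum = 4480.05 µg/L·hr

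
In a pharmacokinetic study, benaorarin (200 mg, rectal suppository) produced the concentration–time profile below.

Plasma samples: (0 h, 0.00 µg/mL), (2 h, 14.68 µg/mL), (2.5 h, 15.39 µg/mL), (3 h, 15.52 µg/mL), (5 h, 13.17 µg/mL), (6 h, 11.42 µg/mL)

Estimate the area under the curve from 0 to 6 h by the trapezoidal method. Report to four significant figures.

Trapezoidal AUC_0→6:
  [0→2]: (0.00+14.68)/2 × 2 = 14.68
  [2→2.5]: (14.68+15.39)/2 × 0.5 = 7.5175
  [2.5→3]: (15.39+15.52)/2 × 0.5 = 7.7275
  [3→5]: (15.52+13.17)/2 × 2 = 28.69
  [5→6]: (13.17+11.42)/2 × 1 = 12.295
  Sum = 70.91 µg/mL·h

AUC = 70.91 µg/mL·h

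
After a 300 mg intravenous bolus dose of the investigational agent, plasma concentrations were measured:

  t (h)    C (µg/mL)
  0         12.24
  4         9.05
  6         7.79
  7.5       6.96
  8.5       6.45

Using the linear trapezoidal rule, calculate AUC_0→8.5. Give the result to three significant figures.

Trapezoidal AUC_0→8.5:
  [0→4]: (12.24+9.05)/2 × 4 = 42.58
  [4→6]: (9.05+7.79)/2 × 2 = 16.84
  [6→7.5]: (7.79+6.96)/2 × 1.5 = 11.0625
  [7.5→8.5]: (6.96+6.45)/2 × 1 = 6.705
  Sum = 77.1875 µg/mL·h

AUC = 77.2 µg/mL·h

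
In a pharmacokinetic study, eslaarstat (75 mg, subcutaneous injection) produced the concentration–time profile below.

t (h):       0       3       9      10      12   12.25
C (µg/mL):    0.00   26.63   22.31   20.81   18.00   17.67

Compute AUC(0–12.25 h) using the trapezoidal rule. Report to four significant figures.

Trapezoidal AUC_0→12.25:
  [0→3]: (0.00+26.63)/2 × 3 = 39.945
  [3→9]: (26.63+22.31)/2 × 6 = 146.82
  [9→10]: (22.31+20.81)/2 × 1 = 21.56
  [10→12]: (20.81+18.00)/2 × 2 = 38.81
  [12→12.25]: (18.00+17.67)/2 × 0.25 = 4.45875
  Sum = 251.59375 µg/mL·h

AUC = 251.6 µg/mL·h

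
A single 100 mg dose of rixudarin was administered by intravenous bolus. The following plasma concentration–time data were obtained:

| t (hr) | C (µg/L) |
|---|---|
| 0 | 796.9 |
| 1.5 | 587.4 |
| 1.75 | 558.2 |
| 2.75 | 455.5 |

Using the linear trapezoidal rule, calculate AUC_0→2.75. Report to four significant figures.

Trapezoidal AUC_0→2.75:
  [0→1.5]: (796.9+587.4)/2 × 1.5 = 1038.225
  [1.5→1.75]: (587.4+558.2)/2 × 0.25 = 143.2
  [1.75→2.75]: (558.2+455.5)/2 × 1 = 506.85
  Sum = 1688.275 µg/L·hr

AUC = 1688 µg/L·hr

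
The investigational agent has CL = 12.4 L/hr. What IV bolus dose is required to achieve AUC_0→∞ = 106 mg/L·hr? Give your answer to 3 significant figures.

Dose_iv = CL × AUC_0→∞
     = 12.4 × 106 = 1314.4 mg

Dose = 1310 mg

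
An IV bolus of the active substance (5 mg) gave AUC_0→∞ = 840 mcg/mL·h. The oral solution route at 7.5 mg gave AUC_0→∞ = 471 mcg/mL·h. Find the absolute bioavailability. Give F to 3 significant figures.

F = (AUC_ev / D_ev) / (AUC_iv / D_iv)
  = (471/7.5) / (840/5)
  = 62.8 / 168 = 0.3738

F = 0.374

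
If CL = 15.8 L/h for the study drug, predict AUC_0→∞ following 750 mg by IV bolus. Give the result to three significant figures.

AUC_0→∞ = Dose_iv / CL
        = 750 / 15.8 = 47.4684 mg/L·h

AUC = 47.5 mg/L·h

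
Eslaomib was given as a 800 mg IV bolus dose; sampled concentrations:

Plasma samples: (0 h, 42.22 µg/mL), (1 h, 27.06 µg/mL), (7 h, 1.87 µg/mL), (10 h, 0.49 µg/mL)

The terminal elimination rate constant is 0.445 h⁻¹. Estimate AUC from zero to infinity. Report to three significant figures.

AUC = 126 µg/mL·h

Trapezoidal AUC_0→10:
  [0→1]: (42.22+27.06)/2 × 1 = 34.64
  [1→7]: (27.06+1.87)/2 × 6 = 86.79
  [7→10]: (1.87+0.49)/2 × 3 = 3.54
  Sum = 124.97 µg/mL·h
Extrapolated tail: C_last / k_e = 0.49 / 0.445 = 1.101
AUC_0→∞ = 124.97 + 1.101 = 126.071 µg/mL·h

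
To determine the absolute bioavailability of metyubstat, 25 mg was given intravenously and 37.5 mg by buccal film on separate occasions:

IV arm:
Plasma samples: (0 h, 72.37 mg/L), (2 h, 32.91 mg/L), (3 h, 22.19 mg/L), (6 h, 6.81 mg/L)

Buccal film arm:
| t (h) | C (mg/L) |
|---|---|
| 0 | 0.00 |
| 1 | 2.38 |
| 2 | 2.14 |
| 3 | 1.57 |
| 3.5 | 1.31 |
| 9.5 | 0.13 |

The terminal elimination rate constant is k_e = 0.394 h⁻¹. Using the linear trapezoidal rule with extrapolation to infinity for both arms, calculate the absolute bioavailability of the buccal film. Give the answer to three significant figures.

F = 0.0368

Trapezoidal AUC_0→6 (IV):
  [0→2]: (72.37+32.91)/2 × 2 = 105.28
  [2→3]: (32.91+22.19)/2 × 1 = 27.55
  [3→6]: (22.19+6.81)/2 × 3 = 43.5
  Sum = 176.33 mg/L·h
IV tail: 6.81/0.394 = 17.284; AUC_iv,0→∞ = 176.33 + 17.284 = 193.614 mg/L·h
Trapezoidal AUC_0→9.5 (buccal film):
  [0→1]: (0.00+2.38)/2 × 1 = 1.19
  [1→2]: (2.38+2.14)/2 × 1 = 2.26
  [2→3]: (2.14+1.57)/2 × 1 = 1.855
  [3→3.5]: (1.57+1.31)/2 × 0.5 = 0.72
  [3.5→9.5]: (1.31+0.13)/2 × 6 = 4.32
  Sum = 10.345 mg/L·h
buccal film tail: 0.13/0.394 = 0.330; AUC_ev,0→∞ = 10.345 + 0.330 = 10.675 mg/L·h
F = (AUC_ev/D_ev)/(AUC_iv/D_iv) = (10.675/37.5)/(193.614/25) = 0.284667/7.74456 = 0.0368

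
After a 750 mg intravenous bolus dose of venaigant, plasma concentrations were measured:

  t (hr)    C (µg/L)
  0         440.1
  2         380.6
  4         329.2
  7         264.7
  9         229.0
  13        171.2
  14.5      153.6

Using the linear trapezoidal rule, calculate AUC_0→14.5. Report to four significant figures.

AUC = 3959 µg/L·hr

Trapezoidal AUC_0→14.5:
  [0→2]: (440.1+380.6)/2 × 2 = 820.7
  [2→4]: (380.6+329.2)/2 × 2 = 709.8
  [4→7]: (329.2+264.7)/2 × 3 = 890.85
  [7→9]: (264.7+229.0)/2 × 2 = 493.7
  [9→13]: (229.0+171.2)/2 × 4 = 800.4
  [13→14.5]: (171.2+153.6)/2 × 1.5 = 243.6
  Sum = 3959.05 µg/L·hr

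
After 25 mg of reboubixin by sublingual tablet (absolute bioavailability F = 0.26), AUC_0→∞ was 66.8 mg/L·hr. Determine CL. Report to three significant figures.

CL = 0.0973 L/hr

CL = F × Dose / AUC_0→∞
   = 0.26 × 25 / 66.8 = 0.0973054 L/hr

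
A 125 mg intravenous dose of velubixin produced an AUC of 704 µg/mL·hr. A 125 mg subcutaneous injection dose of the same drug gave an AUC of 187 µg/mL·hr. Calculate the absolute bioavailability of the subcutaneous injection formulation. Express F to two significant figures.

F = 0.27

F = (AUC_ev / D_ev) / (AUC_iv / D_iv)
  = (187/125) / (704/125)
  = 1.496 / 5.632 = 0.2656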